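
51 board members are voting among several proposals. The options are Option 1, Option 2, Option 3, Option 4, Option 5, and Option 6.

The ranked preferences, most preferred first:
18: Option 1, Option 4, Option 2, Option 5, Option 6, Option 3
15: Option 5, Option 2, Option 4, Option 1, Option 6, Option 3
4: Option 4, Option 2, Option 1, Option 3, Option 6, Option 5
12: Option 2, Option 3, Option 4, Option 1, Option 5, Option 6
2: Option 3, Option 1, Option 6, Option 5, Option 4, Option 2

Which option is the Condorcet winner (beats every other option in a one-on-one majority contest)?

Option 2

Option 2 vs Option 1: 31–20
Option 2 vs Option 3: 49–2
Option 2 vs Option 4: 27–24
Option 2 vs Option 5: 34–17
Option 2 vs Option 6: 49–2
Option 2 beats every other option.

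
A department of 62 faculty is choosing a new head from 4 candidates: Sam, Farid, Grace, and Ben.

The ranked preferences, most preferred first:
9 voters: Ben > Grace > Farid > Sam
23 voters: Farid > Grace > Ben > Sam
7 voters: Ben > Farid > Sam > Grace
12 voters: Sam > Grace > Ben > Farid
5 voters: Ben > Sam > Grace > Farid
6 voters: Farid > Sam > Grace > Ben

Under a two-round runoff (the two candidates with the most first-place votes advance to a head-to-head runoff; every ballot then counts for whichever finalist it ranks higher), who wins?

Ben

Round 1 first-place votes: Sam 12, Farid 29, Grace 0, Ben 21. Farid and Ben advance.
Runoff: Farid is ranked above Ben on 29 ballots, Ben above Farid on 33.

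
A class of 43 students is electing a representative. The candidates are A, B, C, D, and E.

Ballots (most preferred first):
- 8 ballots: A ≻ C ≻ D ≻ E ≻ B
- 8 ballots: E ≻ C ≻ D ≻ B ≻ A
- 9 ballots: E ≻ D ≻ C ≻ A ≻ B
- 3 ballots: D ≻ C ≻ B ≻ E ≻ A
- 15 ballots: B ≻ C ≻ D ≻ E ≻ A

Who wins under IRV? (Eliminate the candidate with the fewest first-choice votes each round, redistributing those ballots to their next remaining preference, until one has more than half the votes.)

Round 1: A 8, B 15, C 0, D 3, E 17. C eliminated.
Round 2: A 8, B 15, D 3, E 17. D eliminated.
Round 3: A 8, B 18, E 17. A eliminated.
Round 4: B 18, E 25. E has a majority (≥22).

E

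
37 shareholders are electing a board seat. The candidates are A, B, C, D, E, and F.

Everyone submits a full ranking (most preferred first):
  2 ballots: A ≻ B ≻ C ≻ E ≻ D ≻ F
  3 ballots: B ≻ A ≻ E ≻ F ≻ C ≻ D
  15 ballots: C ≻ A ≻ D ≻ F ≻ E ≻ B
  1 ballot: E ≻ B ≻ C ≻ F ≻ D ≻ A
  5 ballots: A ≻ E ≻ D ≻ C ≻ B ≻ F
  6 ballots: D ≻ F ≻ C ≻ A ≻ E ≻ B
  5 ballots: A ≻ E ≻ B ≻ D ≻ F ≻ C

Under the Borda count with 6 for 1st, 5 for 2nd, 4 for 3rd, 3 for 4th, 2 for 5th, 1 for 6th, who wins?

A: 2×6 + 3×5 + 15×5 + 1×1 + 5×6 + 6×3 + 5×6 = 181
B: 2×5 + 3×6 + 15×1 + 1×5 + 5×2 + 6×1 + 5×4 = 84
C: 2×4 + 3×2 + 15×6 + 1×4 + 5×3 + 6×4 + 5×1 = 152
D: 2×2 + 3×1 + 15×4 + 1×2 + 5×4 + 6×6 + 5×3 = 140
E: 2×3 + 3×4 + 15×2 + 1×6 + 5×5 + 6×2 + 5×5 = 116
F: 2×1 + 3×3 + 15×3 + 1×3 + 5×1 + 6×5 + 5×2 = 104

A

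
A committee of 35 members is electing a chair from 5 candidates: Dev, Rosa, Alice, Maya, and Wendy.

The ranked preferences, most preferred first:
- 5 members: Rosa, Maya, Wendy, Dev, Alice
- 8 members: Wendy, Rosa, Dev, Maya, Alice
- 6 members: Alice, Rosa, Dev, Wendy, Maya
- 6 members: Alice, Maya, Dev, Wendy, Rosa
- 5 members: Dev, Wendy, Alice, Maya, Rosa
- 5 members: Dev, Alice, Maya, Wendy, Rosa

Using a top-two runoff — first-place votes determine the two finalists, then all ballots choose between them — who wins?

Dev

Round 1 first-place votes: Dev 10, Rosa 5, Alice 12, Maya 0, Wendy 8. Alice and Dev advance.
Runoff: Alice is ranked above Dev on 12 ballots, Dev above Alice on 23.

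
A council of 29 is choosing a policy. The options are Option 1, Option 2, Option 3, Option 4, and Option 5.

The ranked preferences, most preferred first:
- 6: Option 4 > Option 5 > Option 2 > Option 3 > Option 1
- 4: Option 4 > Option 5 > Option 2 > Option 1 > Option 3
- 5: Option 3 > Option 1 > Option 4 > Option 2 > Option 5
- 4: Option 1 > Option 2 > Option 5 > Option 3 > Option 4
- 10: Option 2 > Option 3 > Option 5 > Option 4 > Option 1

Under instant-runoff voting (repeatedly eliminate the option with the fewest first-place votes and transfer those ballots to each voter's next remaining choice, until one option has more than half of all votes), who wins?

Option 4

Round 1: Option 1 4, Option 2 10, Option 3 5, Option 4 10, Option 5 0. Option 5 eliminated.
Round 2: Option 1 4, Option 2 10, Option 3 5, Option 4 10. Option 1 eliminated.
Round 3: Option 2 14, Option 3 5, Option 4 10. Option 3 eliminated.
Round 4: Option 2 14, Option 4 15. Option 4 has a majority (≥15).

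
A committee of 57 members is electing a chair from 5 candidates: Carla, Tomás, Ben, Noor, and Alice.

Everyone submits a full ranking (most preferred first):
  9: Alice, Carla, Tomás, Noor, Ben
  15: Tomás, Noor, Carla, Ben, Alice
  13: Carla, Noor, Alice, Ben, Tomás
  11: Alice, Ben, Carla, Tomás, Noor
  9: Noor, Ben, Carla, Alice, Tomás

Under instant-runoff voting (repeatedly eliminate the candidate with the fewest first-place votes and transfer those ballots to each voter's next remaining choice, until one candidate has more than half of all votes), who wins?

Carla

Round 1: Carla 13, Tomás 15, Ben 0, Noor 9, Alice 20. Ben eliminated.
Round 2: Carla 13, Tomás 15, Noor 9, Alice 20. Noor eliminated.
Round 3: Carla 22, Tomás 15, Alice 20. Tomás eliminated.
Round 4: Carla 37, Alice 20. Carla has a majority (≥29).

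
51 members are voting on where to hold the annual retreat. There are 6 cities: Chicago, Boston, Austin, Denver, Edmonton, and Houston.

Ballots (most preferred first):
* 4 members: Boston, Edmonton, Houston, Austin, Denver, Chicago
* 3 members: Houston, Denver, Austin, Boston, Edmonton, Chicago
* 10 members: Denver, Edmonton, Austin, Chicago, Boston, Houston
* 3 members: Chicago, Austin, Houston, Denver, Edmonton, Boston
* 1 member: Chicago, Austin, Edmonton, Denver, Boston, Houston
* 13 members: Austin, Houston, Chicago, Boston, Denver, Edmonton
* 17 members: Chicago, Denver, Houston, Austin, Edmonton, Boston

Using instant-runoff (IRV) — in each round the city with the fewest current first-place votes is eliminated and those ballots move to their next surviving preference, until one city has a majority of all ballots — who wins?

Austin

Round 1: Chicago 21, Boston 4, Austin 13, Denver 10, Edmonton 0, Houston 3. Edmonton eliminated.
Round 2: Chicago 21, Boston 4, Austin 13, Denver 10, Houston 3. Houston eliminated.
Round 3: Chicago 21, Boston 4, Austin 13, Denver 13. Boston eliminated.
Round 4: Chicago 21, Austin 17, Denver 13. Denver eliminated.
Round 5: Chicago 21, Austin 30. Austin has a majority (≥26).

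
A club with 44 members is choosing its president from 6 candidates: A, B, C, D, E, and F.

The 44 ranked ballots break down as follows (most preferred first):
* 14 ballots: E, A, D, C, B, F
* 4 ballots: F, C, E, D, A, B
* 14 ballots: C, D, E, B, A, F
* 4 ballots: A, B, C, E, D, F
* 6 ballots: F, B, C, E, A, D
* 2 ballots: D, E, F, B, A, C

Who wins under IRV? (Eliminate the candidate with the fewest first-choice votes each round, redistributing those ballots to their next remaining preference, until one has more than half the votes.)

C

Round 1: A 4, B 0, C 14, D 2, E 14, F 10. B eliminated.
Round 2: A 4, C 14, D 2, E 14, F 10. D eliminated.
Round 3: A 4, C 14, E 16, F 10. A eliminated.
Round 4: C 18, E 16, F 10. F eliminated.
Round 5: C 28, E 16. C has a majority (≥23).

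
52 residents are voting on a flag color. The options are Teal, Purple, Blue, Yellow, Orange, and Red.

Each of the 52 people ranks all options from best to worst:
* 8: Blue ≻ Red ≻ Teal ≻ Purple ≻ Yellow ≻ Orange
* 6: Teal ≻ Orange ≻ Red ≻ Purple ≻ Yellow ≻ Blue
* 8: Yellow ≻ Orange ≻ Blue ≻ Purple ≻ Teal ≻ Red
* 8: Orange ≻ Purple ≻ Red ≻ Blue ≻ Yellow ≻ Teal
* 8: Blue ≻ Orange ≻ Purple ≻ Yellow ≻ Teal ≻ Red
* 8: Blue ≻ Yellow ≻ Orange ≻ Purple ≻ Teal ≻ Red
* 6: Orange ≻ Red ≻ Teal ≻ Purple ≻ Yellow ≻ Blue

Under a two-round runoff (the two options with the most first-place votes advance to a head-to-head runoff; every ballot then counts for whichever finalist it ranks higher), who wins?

Orange

Round 1 first-place votes: Teal 6, Purple 0, Blue 24, Yellow 8, Orange 14, Red 0. Blue and Orange advance.
Runoff: Blue is ranked above Orange on 24 ballots, Orange above Blue on 28.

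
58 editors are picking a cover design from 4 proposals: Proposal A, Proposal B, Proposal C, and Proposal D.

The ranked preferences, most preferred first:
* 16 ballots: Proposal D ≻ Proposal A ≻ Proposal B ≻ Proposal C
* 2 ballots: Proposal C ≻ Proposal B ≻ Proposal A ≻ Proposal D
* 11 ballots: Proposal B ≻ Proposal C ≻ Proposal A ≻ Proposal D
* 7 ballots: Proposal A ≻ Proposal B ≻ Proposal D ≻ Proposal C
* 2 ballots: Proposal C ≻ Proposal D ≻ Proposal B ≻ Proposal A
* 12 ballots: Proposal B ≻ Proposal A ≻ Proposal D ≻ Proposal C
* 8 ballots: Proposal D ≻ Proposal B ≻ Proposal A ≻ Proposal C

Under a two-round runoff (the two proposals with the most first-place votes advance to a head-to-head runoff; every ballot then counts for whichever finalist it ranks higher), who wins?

Proposal B

Round 1 first-place votes: Proposal A 7, Proposal B 23, Proposal C 4, Proposal D 24. Proposal D and Proposal B advance.
Runoff: Proposal D is ranked above Proposal B on 26 ballots, Proposal B above Proposal D on 32.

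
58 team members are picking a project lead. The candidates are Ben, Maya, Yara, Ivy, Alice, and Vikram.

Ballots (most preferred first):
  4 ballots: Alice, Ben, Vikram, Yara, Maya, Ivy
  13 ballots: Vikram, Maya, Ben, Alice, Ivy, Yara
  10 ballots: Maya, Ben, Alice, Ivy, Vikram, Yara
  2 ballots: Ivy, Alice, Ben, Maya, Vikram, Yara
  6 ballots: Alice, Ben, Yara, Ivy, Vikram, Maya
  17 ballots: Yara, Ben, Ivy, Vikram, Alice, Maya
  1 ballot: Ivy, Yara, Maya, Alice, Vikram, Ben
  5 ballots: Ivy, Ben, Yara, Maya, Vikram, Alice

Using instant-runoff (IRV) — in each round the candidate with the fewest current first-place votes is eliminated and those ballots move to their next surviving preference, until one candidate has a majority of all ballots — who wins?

Round 1: Ben 0, Maya 10, Yara 17, Ivy 8, Alice 10, Vikram 13. Ben eliminated.
Round 2: Maya 10, Yara 17, Ivy 8, Alice 10, Vikram 13. Ivy eliminated.
Round 3: Maya 10, Yara 23, Alice 12, Vikram 13. Maya eliminated.
Round 4: Yara 23, Alice 22, Vikram 13. Vikram eliminated.
Round 5: Yara 23, Alice 35. Alice has a majority (≥30).

Alice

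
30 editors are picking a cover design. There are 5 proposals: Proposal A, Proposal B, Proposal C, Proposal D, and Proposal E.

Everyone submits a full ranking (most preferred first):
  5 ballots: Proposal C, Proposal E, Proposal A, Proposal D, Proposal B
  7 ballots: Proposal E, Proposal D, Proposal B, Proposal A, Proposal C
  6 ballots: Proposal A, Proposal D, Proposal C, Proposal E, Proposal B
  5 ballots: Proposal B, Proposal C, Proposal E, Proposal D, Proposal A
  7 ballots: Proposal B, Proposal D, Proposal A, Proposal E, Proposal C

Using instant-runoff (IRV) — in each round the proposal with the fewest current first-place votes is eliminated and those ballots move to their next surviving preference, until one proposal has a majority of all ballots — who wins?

Round 1: Proposal A 6, Proposal B 12, Proposal C 5, Proposal D 0, Proposal E 7. Proposal D eliminated.
Round 2: Proposal A 6, Proposal B 12, Proposal C 5, Proposal E 7. Proposal C eliminated.
Round 3: Proposal A 6, Proposal B 12, Proposal E 12. Proposal A eliminated.
Round 4: Proposal B 12, Proposal E 18. Proposal E has a majority (≥16).

Proposal E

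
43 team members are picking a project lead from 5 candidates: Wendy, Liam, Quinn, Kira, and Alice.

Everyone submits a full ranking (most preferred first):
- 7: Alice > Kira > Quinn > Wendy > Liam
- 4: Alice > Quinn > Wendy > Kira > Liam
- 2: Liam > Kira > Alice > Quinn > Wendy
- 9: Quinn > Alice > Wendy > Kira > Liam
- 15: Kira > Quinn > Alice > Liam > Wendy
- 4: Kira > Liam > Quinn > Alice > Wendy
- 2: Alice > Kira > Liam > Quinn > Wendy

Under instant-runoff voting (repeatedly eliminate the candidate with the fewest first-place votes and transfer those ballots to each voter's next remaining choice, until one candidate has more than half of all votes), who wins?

Round 1: Wendy 0, Liam 2, Quinn 9, Kira 19, Alice 13. Wendy eliminated.
Round 2: Liam 2, Quinn 9, Kira 19, Alice 13. Liam eliminated.
Round 3: Quinn 9, Kira 21, Alice 13. Quinn eliminated.
Round 4: Kira 21, Alice 22. Alice has a majority (≥22).

Alice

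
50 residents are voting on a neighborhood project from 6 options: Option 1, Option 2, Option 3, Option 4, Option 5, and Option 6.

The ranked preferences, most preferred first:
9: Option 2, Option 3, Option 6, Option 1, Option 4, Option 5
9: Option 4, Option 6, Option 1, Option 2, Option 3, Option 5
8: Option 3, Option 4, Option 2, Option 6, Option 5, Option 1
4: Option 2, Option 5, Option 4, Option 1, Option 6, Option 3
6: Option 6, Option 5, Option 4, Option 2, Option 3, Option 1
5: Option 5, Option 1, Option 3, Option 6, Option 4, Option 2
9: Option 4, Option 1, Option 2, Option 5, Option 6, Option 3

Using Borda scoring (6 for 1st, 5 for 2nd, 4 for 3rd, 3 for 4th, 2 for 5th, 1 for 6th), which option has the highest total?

Option 4

Option 1: 9×3 + 9×4 + 8×1 + 4×3 + 6×1 + 5×5 + 9×5 = 159
Option 2: 9×6 + 9×3 + 8×4 + 4×6 + 6×3 + 5×1 + 9×4 = 196
Option 3: 9×5 + 9×2 + 8×6 + 4×1 + 6×2 + 5×4 + 9×1 = 156
Option 4: 9×2 + 9×6 + 8×5 + 4×4 + 6×4 + 5×2 + 9×6 = 216
Option 5: 9×1 + 9×1 + 8×2 + 4×5 + 6×5 + 5×6 + 9×3 = 141
Option 6: 9×4 + 9×5 + 8×3 + 4×2 + 6×6 + 5×3 + 9×2 = 182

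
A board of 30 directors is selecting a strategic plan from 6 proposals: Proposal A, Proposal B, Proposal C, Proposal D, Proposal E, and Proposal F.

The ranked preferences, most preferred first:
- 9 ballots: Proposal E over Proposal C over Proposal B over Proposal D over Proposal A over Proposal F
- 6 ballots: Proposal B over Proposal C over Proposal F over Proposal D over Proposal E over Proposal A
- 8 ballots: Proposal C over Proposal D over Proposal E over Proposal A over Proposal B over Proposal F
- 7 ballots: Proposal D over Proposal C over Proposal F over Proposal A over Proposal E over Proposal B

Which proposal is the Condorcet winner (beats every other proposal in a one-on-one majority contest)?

Proposal C vs Proposal A: 30–0
Proposal C vs Proposal B: 24–6
Proposal C vs Proposal D: 23–7
Proposal C vs Proposal E: 21–9
Proposal C vs Proposal F: 30–0
Proposal C beats every other proposal.

Proposal C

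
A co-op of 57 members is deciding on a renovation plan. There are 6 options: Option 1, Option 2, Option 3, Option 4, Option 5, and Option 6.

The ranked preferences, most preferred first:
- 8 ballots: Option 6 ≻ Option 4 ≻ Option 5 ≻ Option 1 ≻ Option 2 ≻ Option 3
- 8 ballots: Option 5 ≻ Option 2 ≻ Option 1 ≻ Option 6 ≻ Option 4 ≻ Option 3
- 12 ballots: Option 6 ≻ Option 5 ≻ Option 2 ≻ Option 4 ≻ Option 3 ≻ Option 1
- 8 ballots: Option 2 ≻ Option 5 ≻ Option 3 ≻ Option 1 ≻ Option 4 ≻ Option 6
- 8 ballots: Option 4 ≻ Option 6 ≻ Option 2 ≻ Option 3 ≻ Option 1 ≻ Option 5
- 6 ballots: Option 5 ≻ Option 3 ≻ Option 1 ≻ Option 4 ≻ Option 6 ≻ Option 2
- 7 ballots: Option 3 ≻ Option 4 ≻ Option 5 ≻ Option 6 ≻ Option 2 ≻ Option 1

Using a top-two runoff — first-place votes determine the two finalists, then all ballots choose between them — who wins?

Round 1 first-place votes: Option 1 0, Option 2 8, Option 3 7, Option 4 8, Option 5 14, Option 6 20. Option 6 and Option 5 advance.
Runoff: Option 6 is ranked above Option 5 on 28 ballots, Option 5 above Option 6 on 29.

Option 5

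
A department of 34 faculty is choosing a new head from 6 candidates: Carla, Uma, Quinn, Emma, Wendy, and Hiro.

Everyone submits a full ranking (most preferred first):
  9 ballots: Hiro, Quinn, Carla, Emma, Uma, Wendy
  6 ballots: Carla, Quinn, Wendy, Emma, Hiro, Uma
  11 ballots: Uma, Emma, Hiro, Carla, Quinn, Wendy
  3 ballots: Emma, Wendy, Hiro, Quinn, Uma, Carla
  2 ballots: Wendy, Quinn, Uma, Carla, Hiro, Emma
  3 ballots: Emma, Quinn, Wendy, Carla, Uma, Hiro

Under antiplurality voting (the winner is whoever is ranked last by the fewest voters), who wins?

Last-place votes: Carla 3, Uma 6, Quinn 0, Emma 2, Wendy 20, Hiro 3.

Quinn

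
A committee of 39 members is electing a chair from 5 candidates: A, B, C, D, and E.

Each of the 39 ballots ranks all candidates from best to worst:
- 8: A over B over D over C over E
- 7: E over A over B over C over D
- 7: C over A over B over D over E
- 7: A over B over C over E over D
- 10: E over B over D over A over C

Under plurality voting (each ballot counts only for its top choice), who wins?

E

First-place votes: A 15, B 0, C 7, D 0, E 17.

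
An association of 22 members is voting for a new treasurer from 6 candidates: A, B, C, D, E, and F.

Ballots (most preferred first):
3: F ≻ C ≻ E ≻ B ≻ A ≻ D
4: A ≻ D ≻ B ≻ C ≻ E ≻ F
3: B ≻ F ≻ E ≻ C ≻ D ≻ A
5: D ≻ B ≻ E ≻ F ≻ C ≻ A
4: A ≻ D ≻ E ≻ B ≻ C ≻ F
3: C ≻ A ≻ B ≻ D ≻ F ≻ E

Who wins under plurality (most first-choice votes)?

First-place votes: A 8, B 3, C 3, D 5, E 0, F 3.

A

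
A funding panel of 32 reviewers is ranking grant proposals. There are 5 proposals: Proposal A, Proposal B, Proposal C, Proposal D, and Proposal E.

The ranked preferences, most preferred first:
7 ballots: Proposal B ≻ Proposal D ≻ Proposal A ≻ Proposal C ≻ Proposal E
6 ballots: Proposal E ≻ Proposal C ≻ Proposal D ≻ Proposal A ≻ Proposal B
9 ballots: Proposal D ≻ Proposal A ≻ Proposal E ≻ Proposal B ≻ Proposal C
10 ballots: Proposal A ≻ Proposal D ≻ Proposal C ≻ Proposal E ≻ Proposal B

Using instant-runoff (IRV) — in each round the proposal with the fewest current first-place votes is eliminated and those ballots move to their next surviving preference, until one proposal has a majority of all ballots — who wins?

Proposal D

Round 1: Proposal A 10, Proposal B 7, Proposal C 0, Proposal D 9, Proposal E 6. Proposal C eliminated.
Round 2: Proposal A 10, Proposal B 7, Proposal D 9, Proposal E 6. Proposal E eliminated.
Round 3: Proposal A 10, Proposal B 7, Proposal D 15. Proposal B eliminated.
Round 4: Proposal A 10, Proposal D 22. Proposal D has a majority (≥17).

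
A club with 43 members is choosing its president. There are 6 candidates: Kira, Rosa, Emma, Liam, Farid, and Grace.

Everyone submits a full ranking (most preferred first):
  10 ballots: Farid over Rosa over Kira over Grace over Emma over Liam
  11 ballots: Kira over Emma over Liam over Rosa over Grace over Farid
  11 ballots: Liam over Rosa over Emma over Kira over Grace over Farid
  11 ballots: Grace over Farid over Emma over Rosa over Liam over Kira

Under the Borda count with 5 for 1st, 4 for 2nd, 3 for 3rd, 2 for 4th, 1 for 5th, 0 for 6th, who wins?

Rosa

Kira: 10×3 + 11×5 + 11×2 + 11×0 = 107
Rosa: 10×4 + 11×2 + 11×4 + 11×2 = 128
Emma: 10×1 + 11×4 + 11×3 + 11×3 = 120
Liam: 10×0 + 11×3 + 11×5 + 11×1 = 99
Farid: 10×5 + 11×0 + 11×0 + 11×4 = 94
Grace: 10×2 + 11×1 + 11×1 + 11×5 = 97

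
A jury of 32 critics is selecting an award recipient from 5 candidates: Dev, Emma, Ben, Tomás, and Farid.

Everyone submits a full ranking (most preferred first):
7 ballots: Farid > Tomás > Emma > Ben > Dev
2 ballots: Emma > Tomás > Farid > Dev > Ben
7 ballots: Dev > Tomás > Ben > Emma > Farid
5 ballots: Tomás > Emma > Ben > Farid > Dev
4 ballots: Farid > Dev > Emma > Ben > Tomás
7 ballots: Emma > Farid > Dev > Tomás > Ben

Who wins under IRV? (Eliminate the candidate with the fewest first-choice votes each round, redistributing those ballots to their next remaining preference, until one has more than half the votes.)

Emma

Round 1: Dev 7, Emma 9, Ben 0, Tomás 5, Farid 11. Ben eliminated.
Round 2: Dev 7, Emma 9, Tomás 5, Farid 11. Tomás eliminated.
Round 3: Dev 7, Emma 14, Farid 11. Dev eliminated.
Round 4: Emma 21, Farid 11. Emma has a majority (≥17).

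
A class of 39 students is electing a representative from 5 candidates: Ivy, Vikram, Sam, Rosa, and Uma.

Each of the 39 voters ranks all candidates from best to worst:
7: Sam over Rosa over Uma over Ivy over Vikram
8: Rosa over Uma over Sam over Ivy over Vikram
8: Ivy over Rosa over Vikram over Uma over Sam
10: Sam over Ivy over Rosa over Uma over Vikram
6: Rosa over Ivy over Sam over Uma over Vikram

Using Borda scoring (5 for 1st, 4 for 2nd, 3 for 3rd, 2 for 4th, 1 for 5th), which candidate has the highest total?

Ivy: 7×2 + 8×2 + 8×5 + 10×4 + 6×4 = 134
Vikram: 7×1 + 8×1 + 8×3 + 10×1 + 6×1 = 55
Sam: 7×5 + 8×3 + 8×1 + 10×5 + 6×3 = 135
Rosa: 7×4 + 8×5 + 8×4 + 10×3 + 6×5 = 160
Uma: 7×3 + 8×4 + 8×2 + 10×2 + 6×2 = 101

Rosa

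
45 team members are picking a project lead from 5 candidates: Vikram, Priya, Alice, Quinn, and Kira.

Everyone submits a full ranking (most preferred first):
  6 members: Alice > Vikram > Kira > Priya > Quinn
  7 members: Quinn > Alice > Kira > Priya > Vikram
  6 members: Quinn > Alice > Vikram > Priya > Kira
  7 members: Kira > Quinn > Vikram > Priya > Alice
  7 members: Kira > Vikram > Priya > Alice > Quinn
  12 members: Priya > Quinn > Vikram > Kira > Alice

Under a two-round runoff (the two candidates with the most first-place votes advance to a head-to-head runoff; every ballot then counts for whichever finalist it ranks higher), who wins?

Quinn

Round 1 first-place votes: Vikram 0, Priya 12, Alice 6, Quinn 13, Kira 14. Kira and Quinn advance.
Runoff: Kira is ranked above Quinn on 20 ballots, Quinn above Kira on 25.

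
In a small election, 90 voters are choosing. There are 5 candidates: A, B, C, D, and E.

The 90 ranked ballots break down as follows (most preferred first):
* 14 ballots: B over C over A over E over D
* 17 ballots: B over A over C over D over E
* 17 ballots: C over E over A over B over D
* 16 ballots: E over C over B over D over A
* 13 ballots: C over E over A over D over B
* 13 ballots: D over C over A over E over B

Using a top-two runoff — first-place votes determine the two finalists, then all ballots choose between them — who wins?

Round 1 first-place votes: A 0, B 31, C 30, D 13, E 16. B and C advance.
Runoff: B is ranked above C on 31 ballots, C above B on 59.

C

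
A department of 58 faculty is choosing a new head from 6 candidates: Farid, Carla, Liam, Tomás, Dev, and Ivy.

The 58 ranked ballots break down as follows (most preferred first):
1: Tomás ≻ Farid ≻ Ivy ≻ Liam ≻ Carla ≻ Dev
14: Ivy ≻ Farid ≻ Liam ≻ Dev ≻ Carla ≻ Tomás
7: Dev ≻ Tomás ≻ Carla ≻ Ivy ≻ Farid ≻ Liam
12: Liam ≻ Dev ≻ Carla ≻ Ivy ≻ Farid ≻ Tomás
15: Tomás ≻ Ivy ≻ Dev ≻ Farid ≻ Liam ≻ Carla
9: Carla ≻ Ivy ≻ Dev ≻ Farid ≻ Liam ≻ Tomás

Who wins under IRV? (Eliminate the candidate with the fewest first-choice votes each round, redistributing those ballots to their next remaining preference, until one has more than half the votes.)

Round 1: Farid 0, Carla 9, Liam 12, Tomás 16, Dev 7, Ivy 14. Farid eliminated.
Round 2: Carla 9, Liam 12, Tomás 16, Dev 7, Ivy 14. Dev eliminated.
Round 3: Carla 9, Liam 12, Tomás 23, Ivy 14. Carla eliminated.
Round 4: Liam 12, Tomás 23, Ivy 23. Liam eliminated.
Round 5: Tomás 23, Ivy 35. Ivy has a majority (≥30).

Ivy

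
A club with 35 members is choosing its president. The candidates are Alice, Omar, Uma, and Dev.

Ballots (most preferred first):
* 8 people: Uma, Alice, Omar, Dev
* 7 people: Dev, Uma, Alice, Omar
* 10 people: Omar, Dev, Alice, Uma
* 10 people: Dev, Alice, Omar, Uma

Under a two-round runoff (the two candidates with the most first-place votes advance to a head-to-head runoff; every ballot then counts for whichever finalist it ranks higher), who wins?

Round 1 first-place votes: Alice 0, Omar 10, Uma 8, Dev 17. Dev and Omar advance.
Runoff: Dev is ranked above Omar on 17 ballots, Omar above Dev on 18.

Omar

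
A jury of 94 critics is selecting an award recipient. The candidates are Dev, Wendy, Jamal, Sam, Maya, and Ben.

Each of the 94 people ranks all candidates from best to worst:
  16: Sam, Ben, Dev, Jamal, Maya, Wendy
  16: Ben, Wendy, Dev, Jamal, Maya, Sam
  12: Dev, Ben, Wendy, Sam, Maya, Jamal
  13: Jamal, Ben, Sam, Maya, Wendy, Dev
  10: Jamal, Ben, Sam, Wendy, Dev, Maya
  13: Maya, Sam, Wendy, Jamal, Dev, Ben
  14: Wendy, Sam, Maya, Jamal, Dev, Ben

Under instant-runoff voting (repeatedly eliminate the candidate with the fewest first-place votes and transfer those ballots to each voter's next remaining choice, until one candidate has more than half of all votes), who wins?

Round 1: Dev 12, Wendy 14, Jamal 23, Sam 16, Maya 13, Ben 16. Dev eliminated.
Round 2: Wendy 14, Jamal 23, Sam 16, Maya 13, Ben 28. Maya eliminated.
Round 3: Wendy 14, Jamal 23, Sam 29, Ben 28. Wendy eliminated.
Round 4: Jamal 23, Sam 43, Ben 28. Jamal eliminated.
Round 5: Sam 43, Ben 51. Ben has a majority (≥48).

Ben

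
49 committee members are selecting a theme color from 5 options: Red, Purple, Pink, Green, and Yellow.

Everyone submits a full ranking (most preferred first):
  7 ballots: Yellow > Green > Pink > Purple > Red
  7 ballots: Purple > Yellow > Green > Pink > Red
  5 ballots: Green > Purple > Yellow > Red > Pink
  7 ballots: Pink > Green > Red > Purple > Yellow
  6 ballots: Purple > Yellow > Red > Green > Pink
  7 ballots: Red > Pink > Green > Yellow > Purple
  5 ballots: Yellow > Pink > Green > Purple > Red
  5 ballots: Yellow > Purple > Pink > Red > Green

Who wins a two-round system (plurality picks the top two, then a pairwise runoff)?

Round 1 first-place votes: Red 7, Purple 13, Pink 7, Green 5, Yellow 17. Yellow and Purple advance.
Runoff: Yellow is ranked above Purple on 24 ballots, Purple above Yellow on 25.

Purple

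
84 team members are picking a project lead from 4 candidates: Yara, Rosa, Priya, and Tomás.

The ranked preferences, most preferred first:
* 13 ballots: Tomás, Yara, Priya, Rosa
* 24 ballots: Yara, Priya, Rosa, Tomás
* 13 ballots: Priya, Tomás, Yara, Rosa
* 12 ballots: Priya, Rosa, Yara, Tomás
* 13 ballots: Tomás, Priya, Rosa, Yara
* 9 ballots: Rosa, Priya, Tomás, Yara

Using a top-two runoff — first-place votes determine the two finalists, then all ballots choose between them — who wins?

Round 1 first-place votes: Yara 24, Rosa 9, Priya 25, Tomás 26. Tomás and Priya advance.
Runoff: Tomás is ranked above Priya on 26 ballots, Priya above Tomás on 58.

Priya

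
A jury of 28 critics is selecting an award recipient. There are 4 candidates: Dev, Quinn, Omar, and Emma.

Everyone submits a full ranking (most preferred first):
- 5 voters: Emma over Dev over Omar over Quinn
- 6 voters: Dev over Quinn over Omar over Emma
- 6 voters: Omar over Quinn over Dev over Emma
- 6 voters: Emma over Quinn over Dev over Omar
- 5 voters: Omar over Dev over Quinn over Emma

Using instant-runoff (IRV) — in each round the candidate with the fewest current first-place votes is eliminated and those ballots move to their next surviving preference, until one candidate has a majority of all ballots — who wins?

Round 1: Dev 6, Quinn 0, Omar 11, Emma 11. Quinn eliminated.
Round 2: Dev 6, Omar 11, Emma 11. Dev eliminated.
Round 3: Omar 17, Emma 11. Omar has a majority (≥15).

Omar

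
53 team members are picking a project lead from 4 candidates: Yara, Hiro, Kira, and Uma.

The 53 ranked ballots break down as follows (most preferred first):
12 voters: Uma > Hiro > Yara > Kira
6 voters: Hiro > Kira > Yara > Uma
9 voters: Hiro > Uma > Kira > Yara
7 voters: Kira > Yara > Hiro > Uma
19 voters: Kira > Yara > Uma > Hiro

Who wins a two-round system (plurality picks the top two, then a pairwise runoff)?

Hiro

Round 1 first-place votes: Yara 0, Hiro 15, Kira 26, Uma 12. Kira and Hiro advance.
Runoff: Kira is ranked above Hiro on 26 ballots, Hiro above Kira on 27.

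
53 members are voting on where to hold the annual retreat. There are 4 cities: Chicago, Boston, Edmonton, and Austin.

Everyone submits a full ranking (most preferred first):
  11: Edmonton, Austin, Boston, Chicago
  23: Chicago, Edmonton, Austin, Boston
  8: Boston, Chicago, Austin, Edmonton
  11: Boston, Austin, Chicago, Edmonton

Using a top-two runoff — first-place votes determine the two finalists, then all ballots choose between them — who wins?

Boston

Round 1 first-place votes: Chicago 23, Boston 19, Edmonton 11, Austin 0. Chicago and Boston advance.
Runoff: Chicago is ranked above Boston on 23 ballots, Boston above Chicago on 30.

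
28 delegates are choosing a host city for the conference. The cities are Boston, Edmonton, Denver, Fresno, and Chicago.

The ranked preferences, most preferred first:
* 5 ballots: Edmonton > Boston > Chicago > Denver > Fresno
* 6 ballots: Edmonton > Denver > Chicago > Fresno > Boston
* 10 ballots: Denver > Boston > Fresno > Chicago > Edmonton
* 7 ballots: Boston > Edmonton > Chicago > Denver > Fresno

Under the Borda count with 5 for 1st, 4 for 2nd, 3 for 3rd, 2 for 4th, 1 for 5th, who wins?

Boston

Boston: 5×4 + 6×1 + 10×4 + 7×5 = 101
Edmonton: 5×5 + 6×5 + 10×1 + 7×4 = 93
Denver: 5×2 + 6×4 + 10×5 + 7×2 = 98
Fresno: 5×1 + 6×2 + 10×3 + 7×1 = 54
Chicago: 5×3 + 6×3 + 10×2 + 7×3 = 74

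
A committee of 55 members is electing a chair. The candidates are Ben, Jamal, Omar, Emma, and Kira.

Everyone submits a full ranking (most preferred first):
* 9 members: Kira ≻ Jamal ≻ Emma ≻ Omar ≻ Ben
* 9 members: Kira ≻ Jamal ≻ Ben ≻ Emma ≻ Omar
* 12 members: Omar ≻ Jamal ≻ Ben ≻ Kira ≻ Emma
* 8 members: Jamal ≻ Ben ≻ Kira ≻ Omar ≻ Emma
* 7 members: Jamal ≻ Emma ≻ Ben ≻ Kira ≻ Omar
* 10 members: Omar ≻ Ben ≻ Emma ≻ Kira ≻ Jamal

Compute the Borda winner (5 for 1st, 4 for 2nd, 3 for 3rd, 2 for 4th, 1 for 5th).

Ben: 9×1 + 9×3 + 12×3 + 8×4 + 7×3 + 10×4 = 165
Jamal: 9×4 + 9×4 + 12×4 + 8×5 + 7×5 + 10×1 = 205
Omar: 9×2 + 9×1 + 12×5 + 8×2 + 7×1 + 10×5 = 160
Emma: 9×3 + 9×2 + 12×1 + 8×1 + 7×4 + 10×3 = 123
Kira: 9×5 + 9×5 + 12×2 + 8×3 + 7×2 + 10×2 = 172

Jamal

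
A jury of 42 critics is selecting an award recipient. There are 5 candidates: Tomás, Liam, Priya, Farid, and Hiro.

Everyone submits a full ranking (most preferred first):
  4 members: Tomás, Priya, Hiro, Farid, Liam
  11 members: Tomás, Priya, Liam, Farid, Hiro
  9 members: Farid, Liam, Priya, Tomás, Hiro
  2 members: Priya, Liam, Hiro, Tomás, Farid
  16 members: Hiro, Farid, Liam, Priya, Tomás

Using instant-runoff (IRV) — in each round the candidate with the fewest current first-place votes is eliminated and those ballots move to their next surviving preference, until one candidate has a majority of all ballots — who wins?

Tomás

Round 1: Tomás 15, Liam 0, Priya 2, Farid 9, Hiro 16. Liam eliminated.
Round 2: Tomás 15, Priya 2, Farid 9, Hiro 16. Priya eliminated.
Round 3: Tomás 15, Farid 9, Hiro 18. Farid eliminated.
Round 4: Tomás 24, Hiro 18. Tomás has a majority (≥22).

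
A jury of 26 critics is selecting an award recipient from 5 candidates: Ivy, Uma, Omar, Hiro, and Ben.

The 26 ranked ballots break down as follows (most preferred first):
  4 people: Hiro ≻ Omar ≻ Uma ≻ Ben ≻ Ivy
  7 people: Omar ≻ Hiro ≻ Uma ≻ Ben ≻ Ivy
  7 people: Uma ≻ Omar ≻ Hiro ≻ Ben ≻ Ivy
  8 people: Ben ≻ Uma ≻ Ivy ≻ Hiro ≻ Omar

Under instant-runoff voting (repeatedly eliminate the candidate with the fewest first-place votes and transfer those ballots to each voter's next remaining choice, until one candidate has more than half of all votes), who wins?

Round 1: Ivy 0, Uma 7, Omar 7, Hiro 4, Ben 8. Ivy eliminated.
Round 2: Uma 7, Omar 7, Hiro 4, Ben 8. Hiro eliminated.
Round 3: Uma 7, Omar 11, Ben 8. Uma eliminated.
Round 4: Omar 18, Ben 8. Omar has a majority (≥14).

Omar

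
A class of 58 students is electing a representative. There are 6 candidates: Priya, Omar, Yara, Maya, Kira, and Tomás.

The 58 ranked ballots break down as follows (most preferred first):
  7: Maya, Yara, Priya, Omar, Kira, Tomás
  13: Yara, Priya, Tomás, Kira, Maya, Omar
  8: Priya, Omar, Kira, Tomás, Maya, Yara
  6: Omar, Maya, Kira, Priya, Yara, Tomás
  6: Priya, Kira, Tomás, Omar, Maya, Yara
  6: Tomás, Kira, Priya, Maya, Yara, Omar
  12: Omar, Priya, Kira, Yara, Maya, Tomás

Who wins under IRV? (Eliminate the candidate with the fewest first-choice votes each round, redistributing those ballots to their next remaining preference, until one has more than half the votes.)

Priya

Round 1: Priya 14, Omar 18, Yara 13, Maya 7, Kira 0, Tomás 6. Kira eliminated.
Round 2: Priya 14, Omar 18, Yara 13, Maya 7, Tomás 6. Tomás eliminated.
Round 3: Priya 20, Omar 18, Yara 13, Maya 7. Maya eliminated.
Round 4: Priya 20, Omar 18, Yara 20. Omar eliminated.
Round 5: Priya 38, Yara 20. Priya has a majority (≥30).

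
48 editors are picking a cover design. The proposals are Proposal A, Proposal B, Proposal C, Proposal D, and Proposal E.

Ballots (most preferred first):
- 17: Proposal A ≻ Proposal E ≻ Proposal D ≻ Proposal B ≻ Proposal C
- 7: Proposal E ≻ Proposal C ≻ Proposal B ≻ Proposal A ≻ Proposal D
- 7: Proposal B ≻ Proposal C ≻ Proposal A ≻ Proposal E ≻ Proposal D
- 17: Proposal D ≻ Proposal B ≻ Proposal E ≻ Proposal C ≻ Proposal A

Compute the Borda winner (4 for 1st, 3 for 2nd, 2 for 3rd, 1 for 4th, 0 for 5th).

Proposal E

Proposal A: 17×4 + 7×1 + 7×2 + 17×0 = 89
Proposal B: 17×1 + 7×2 + 7×4 + 17×3 = 110
Proposal C: 17×0 + 7×3 + 7×3 + 17×1 = 59
Proposal D: 17×2 + 7×0 + 7×0 + 17×4 = 102
Proposal E: 17×3 + 7×4 + 7×1 + 17×2 = 120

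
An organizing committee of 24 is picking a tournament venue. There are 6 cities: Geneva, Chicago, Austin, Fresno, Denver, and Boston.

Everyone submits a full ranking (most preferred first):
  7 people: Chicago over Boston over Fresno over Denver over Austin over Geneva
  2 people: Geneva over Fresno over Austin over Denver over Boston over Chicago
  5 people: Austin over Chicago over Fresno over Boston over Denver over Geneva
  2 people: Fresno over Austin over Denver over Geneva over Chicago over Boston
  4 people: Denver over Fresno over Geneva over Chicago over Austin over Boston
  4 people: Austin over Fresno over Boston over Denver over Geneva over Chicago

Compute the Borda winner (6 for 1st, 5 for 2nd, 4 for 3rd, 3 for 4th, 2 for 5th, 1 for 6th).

Fresno

Geneva: 7×1 + 2×6 + 5×1 + 2×3 + 4×4 + 4×2 = 54
Chicago: 7×6 + 2×1 + 5×5 + 2×2 + 4×3 + 4×1 = 89
Austin: 7×2 + 2×4 + 5×6 + 2×5 + 4×2 + 4×6 = 94
Fresno: 7×4 + 2×5 + 5×4 + 2×6 + 4×5 + 4×5 = 110
Denver: 7×3 + 2×3 + 5×2 + 2×4 + 4×6 + 4×3 = 81
Boston: 7×5 + 2×2 + 5×3 + 2×1 + 4×1 + 4×4 = 76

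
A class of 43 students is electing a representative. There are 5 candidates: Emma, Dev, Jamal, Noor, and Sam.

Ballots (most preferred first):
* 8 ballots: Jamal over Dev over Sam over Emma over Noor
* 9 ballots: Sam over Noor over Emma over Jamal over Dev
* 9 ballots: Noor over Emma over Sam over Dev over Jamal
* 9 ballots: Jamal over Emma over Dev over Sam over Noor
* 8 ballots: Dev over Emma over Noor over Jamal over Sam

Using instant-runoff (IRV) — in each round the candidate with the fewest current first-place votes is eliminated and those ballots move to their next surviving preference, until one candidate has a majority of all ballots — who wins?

Noor

Round 1: Emma 0, Dev 8, Jamal 17, Noor 9, Sam 9. Emma eliminated.
Round 2: Dev 8, Jamal 17, Noor 9, Sam 9. Dev eliminated.
Round 3: Jamal 17, Noor 17, Sam 9. Sam eliminated.
Round 4: Jamal 17, Noor 26. Noor has a majority (≥22).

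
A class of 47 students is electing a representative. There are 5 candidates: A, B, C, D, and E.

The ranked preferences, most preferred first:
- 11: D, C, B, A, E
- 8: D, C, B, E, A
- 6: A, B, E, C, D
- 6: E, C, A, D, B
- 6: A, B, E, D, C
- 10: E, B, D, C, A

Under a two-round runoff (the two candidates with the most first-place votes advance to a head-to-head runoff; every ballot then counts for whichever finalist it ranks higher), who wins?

E

Round 1 first-place votes: A 12, B 0, C 0, D 19, E 16. D and E advance.
Runoff: D is ranked above E on 19 ballots, E above D on 28.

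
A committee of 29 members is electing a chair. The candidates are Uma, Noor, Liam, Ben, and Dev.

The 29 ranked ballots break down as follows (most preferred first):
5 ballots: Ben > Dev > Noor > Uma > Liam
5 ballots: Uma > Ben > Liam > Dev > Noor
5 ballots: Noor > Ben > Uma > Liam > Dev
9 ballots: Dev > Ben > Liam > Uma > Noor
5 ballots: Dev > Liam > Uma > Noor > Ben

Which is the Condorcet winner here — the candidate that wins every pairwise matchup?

Ben vs Uma: 19–10
Ben vs Noor: 19–10
Ben vs Liam: 24–5
Ben vs Dev: 15–14
Ben beats every other candidate.

Ben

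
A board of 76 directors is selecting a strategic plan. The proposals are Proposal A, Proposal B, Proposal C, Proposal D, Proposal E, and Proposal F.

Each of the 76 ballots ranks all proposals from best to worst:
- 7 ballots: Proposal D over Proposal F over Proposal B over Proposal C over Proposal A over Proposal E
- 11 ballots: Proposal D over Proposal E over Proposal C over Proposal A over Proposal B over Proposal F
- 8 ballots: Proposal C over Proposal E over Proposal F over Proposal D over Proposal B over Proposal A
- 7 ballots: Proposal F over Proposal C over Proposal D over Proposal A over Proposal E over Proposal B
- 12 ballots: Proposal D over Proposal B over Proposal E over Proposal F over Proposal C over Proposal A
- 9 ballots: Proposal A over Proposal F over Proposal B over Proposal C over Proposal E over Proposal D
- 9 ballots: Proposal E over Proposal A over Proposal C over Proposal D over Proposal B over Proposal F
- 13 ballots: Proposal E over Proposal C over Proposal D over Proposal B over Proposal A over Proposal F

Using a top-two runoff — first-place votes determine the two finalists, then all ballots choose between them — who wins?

Round 1 first-place votes: Proposal A 9, Proposal B 0, Proposal C 8, Proposal D 30, Proposal E 22, Proposal F 7. Proposal D and Proposal E advance.
Runoff: Proposal D is ranked above Proposal E on 37 ballots, Proposal E above Proposal D on 39.

Proposal E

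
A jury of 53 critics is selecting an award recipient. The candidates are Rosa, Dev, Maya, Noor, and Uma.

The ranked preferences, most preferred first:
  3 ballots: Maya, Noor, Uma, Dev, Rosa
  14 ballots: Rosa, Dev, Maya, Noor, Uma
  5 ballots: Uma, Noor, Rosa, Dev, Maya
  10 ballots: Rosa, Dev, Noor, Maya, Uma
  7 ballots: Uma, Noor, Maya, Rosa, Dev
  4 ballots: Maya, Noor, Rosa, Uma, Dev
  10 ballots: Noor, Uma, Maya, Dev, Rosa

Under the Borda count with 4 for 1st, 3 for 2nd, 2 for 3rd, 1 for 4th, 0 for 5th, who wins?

Noor

Rosa: 3×0 + 14×4 + 5×2 + 10×4 + 7×1 + 4×2 + 10×0 = 121
Dev: 3×1 + 14×3 + 5×1 + 10×3 + 7×0 + 4×0 + 10×1 = 90
Maya: 3×4 + 14×2 + 5×0 + 10×1 + 7×2 + 4×4 + 10×2 = 100
Noor: 3×3 + 14×1 + 5×3 + 10×2 + 7×3 + 4×3 + 10×4 = 131
Uma: 3×2 + 14×0 + 5×4 + 10×0 + 7×4 + 4×1 + 10×3 = 88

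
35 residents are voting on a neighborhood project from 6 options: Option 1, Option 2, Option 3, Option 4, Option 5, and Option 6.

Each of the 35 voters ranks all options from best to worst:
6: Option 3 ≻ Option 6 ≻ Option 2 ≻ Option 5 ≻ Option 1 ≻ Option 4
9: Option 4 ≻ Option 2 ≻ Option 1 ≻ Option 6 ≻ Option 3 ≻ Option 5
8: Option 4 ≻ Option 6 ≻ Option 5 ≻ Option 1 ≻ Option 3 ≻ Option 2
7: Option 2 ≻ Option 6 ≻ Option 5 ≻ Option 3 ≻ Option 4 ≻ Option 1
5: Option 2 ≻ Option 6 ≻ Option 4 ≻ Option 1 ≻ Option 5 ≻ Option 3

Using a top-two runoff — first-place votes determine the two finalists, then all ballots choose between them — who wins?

Option 2

Round 1 first-place votes: Option 1 0, Option 2 12, Option 3 6, Option 4 17, Option 5 0, Option 6 0. Option 4 and Option 2 advance.
Runoff: Option 4 is ranked above Option 2 on 17 ballots, Option 2 above Option 4 on 18.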